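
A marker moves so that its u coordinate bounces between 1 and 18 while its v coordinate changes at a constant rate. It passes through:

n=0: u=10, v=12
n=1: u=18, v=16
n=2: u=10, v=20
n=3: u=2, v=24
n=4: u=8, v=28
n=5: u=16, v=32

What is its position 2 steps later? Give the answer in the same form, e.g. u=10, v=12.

u=4, v=40

The u coordinate travels 8 per step and bounces off the walls at 1 and 18.
  step 6: 16 → 12
  step 7: 12 → 4
The v coordinate changes by +4 each step: at step 7 it is 40.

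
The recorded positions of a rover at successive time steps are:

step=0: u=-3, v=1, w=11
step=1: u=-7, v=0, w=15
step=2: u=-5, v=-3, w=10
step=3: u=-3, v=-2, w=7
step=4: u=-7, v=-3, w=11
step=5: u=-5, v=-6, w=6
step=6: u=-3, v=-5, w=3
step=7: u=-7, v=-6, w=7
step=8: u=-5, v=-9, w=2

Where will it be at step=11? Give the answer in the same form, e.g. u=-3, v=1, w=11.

Differencing gives (-4, -1, +4), (+2, -3, -5), (+2, +1, -3), (-4, -1, +4), (+2, -3, -5), (+2, +1, -3), (-4, -1, +4), (+2, -3, -5). This is the pattern (-4, -1, +4), (+2, -3, -5), (+2, +1, -3) repeated.
step 9: apply (+2, +1, -3) → u=-3, v=-8, w=-1
step 10: apply (-4, -1, +4) → u=-7, v=-9, w=3
step 11: apply (+2, -3, -5) → u=-5, v=-12, w=-2

u=-5, v=-12, w=-2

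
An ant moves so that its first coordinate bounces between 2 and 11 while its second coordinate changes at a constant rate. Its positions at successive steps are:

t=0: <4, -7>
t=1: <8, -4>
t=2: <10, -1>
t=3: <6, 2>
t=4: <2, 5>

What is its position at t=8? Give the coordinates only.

<4, 17>

The first coordinate travels 4 per step and bounces off the walls at 2 and 11.
  step 5: 2 → 6
  step 6: 6 → 10
  step 7: 10 → 8
  step 8: 8 → 4
The second coordinate changes by +3 each step: at step 8 it is 17.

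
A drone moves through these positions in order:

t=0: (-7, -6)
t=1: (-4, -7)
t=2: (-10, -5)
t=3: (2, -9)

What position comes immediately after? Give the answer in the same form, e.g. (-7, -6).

Consecutive displacements (+3, -1), (-6, +2), (+12, -4) scale by a factor of -2 each step.
step 4: (2, -9) + (-24, +8) → (-22, -1)

(-22, -1)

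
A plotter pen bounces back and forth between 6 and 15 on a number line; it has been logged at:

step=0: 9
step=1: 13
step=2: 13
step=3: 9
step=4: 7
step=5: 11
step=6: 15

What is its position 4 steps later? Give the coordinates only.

13

The value travels 4 per step and bounces off the walls at 6 and 15.
  step 7: 15 → 11
  step 8: 11 → 7
  step 9: 7 → 9
  step 10: 9 → 13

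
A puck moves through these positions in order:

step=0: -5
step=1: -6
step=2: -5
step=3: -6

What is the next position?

The jumps are -1, +1, -1 — a geometric progression with ratio -1.
step 4: -6 + 1 → -5

-5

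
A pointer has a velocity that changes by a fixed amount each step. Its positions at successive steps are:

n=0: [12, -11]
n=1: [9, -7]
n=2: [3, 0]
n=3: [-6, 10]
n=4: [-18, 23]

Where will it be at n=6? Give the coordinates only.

[-51, 58]

Taking differences between consecutive positions: [-3, +4], [-6, +7], [-9, +10], [-12, +13]. These grow by [-3, +3] each step.
step 5: [-18, 23] + [-15, +16] → [-33, 39]
step 6: [-33, 39] + [-18, +19] → [-51, 58]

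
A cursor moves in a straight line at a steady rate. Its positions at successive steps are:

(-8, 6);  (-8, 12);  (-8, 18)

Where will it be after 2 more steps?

Each step adds (+0, +6) to the position.
step 3: (-8, 18) + (+0, +6) → (-8, 24)
step 4: (-8, 24) + (+0, +6) → (-8, 30)

(-8, 30)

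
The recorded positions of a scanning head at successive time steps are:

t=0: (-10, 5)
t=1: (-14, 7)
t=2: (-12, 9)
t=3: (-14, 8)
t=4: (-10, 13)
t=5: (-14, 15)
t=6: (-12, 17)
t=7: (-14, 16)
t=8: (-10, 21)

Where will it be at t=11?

(-14, 24)

Differencing gives (-4, +2), (+2, +2), (-2, -1), (+4, +5), (-4, +2), (+2, +2), (-2, -1), (+4, +5). This is the pattern (-4, +2), (+2, +2), (-2, -1), (+4, +5) repeated.
step 9: apply (-4, +2) → (-14, 23)
step 10: apply (+2, +2) → (-12, 25)
step 11: apply (-2, -1) → (-14, 24)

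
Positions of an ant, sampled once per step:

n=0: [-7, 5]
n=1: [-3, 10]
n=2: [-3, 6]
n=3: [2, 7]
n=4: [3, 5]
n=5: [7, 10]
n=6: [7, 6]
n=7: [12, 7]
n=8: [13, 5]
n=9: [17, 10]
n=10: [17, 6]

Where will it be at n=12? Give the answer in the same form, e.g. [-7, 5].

The moves between consecutive positions are [+4, +5], [+0, -4], [+5, +1], [+1, -2], [+4, +5], [+0, -4], [+5, +1], [+1, -2], [+4, +5], [+0, -4]; they repeat the 4-cycle [[+4, +5], [+0, -4], [+5, +1], [+1, -2]].
step 11: apply [+5, +1] → [22, 7]
step 12: apply [+1, -2] → [23, 5]

[23, 5]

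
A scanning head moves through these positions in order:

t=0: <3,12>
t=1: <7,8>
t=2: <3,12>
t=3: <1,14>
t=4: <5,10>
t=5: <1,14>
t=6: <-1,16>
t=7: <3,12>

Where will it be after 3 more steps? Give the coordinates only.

<1,14>

Step-to-step displacements: <+4,-4>, <-4,+4>, <-2,+2>, <+4,-4>, <-4,+4>, <-2,+2>, <+4,-4> — a repeating cycle of length 3.
step 8: apply <-4,+4> → <-1,16>
step 9: apply <-2,+2> → <-3,18>
step 10: apply <+4,-4> → <1,14>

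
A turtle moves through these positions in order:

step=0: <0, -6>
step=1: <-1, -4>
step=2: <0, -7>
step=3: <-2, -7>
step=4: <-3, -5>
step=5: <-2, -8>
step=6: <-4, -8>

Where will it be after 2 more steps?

<-4, -9>

Differencing gives <-1, +2>, <+1, -3>, <-2, +0>, <-1, +2>, <+1, -3>, <-2, +0>. This is the pattern <-1, +2>, <+1, -3>, <-2, +0> repeated.
step 7: apply <-1, +2> → <-5, -6>
step 8: apply <+1, -3> → <-4, -9>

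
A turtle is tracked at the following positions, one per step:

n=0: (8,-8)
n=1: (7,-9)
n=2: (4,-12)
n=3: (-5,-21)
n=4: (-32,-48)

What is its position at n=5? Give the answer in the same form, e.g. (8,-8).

Step-to-step displacements: (-1,-1), (-3,-3), (-9,-9), (-27,-27); each is 3× the previous.
step 5: (-32,-48) + (-81,-81) → (-113,-129)

(-113,-129)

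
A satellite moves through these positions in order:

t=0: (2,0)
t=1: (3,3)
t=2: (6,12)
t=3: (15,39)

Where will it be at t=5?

(123,363)

Consecutive displacements (+1,+3), (+3,+9), (+9,+27) scale by a factor of 3 each step.
step 4: (15,39) + (+27,+81) → (42,120)
step 5: (42,120) + (+81,+243) → (123,363)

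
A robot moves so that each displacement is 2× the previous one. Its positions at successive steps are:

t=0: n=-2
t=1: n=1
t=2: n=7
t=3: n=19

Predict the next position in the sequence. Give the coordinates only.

n=43

Consecutive displacements +3, +6, +12 scale by a factor of 2 each step.
step 4: 19 + 24 → n=43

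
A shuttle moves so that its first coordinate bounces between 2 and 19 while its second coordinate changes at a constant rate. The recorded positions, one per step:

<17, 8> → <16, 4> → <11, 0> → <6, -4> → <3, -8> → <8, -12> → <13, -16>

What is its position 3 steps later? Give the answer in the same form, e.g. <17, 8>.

The first coordinate reflects between 2 and 19, moving 5 per step.
  step 7: 13 → 18
  step 8: 18 → 15
  step 9: 15 → 10
The second coordinate changes by -4 each step: at step 9 it is -28.

<10, -28>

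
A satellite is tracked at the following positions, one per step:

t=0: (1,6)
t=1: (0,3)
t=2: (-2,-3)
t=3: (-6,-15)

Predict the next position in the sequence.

Step-to-step displacements: (-1,-3), (-2,-6), (-4,-12); each is 2× the previous.
step 4: (-6,-15) + (-8,-24) → (-14,-39)

(-14,-39)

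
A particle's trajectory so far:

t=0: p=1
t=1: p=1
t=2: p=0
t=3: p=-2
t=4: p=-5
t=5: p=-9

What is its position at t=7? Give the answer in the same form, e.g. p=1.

Successive displacements: +0, -1, -2, -3, -4 — each changes by -1.
step 6: -9 − 5 → p=-14
step 7: -14 − 6 → p=-20

p=-20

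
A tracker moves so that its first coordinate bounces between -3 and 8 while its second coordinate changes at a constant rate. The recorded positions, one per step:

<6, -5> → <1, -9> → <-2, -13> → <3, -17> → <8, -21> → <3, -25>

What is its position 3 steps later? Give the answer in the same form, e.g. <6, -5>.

The first coordinate reflects between -3 and 8, moving 5 per step.
  step 6: 3 → -2
  step 7: -2 → 1
  step 8: 1 → 6
The second coordinate changes by -4 each step: at step 8 it is -37.

<6, -37>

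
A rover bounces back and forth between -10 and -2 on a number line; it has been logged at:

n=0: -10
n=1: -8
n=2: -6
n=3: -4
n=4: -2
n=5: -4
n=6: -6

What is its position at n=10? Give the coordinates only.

-6

The value reflects between -10 and -2, moving 2 per step.
  step 7: -6 → -8
  step 8: -8 → -10
  step 9: -10 → -8
  step 10: -8 → -6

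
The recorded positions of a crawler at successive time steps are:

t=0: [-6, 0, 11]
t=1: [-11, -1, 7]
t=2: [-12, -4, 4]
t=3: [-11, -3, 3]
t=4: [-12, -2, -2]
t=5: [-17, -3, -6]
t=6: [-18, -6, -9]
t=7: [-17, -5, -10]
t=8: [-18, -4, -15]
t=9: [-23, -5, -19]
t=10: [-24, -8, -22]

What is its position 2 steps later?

Differencing gives [-5, -1, -4], [-1, -3, -3], [+1, +1, -1], [-1, +1, -5], [-5, -1, -4], [-1, -3, -3], [+1, +1, -1], [-1, +1, -5], [-5, -1, -4], [-1, -3, -3]. This is the pattern [-5, -1, -4], [-1, -3, -3], [+1, +1, -1], [-1, +1, -5] repeated.
step 11: apply [+1, +1, -1] → [-23, -7, -23]
step 12: apply [-1, +1, -5] → [-24, -6, -28]

[-24, -6, -28]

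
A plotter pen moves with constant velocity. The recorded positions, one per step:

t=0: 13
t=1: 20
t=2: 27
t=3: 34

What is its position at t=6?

55

Each step adds +7 to the position.
step 4: 34 + 7 → 41
step 5: 41 + 7 → 48
step 6: 48 + 7 → 55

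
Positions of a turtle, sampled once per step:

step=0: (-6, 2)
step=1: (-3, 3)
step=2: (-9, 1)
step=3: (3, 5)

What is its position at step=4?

(-21, -3)

Consecutive displacements (+3, +1), (-6, -2), (+12, +4) scale by a factor of -2 each step.
step 4: (3, 5) + (-24, -8) → (-21, -3)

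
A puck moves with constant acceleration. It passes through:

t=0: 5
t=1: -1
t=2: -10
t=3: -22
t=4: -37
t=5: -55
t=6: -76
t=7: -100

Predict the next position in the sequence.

-127

Successive displacements: -6, -9, -12, -15, -18, -21, -24 — each changes by -3.
step 8: -100 − 27 → -127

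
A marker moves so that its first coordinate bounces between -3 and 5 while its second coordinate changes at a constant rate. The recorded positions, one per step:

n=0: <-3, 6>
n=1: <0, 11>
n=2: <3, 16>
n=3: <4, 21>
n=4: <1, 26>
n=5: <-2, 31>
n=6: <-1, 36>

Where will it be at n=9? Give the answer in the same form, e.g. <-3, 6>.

<2, 51>

The first coordinate reflects between -3 and 5, moving 3 per step.
  step 7: -1 → 2
  step 8: 2 → 5
  step 9: 5 → 2
The second coordinate changes by +5 each step: at step 9 it is 51.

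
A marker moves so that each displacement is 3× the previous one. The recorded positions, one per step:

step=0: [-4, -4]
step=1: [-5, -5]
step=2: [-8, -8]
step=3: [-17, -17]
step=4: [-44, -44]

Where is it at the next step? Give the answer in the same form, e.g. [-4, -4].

[-125, -125]

The jumps are [-1, -1], [-3, -3], [-9, -9], [-27, -27] — a geometric progression with ratio 3.
step 5: [-44, -44] + [-81, -81] → [-125, -125]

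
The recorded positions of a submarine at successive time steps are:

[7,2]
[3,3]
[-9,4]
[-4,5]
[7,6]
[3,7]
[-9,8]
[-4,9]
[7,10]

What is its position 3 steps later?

First: cycles through 7, 3, -9, -4 every 4 steps. Step 11 lands at position 3 of the cycle → -4.
Second: linear, +1 per step → 13 at step 11.

[-4,13]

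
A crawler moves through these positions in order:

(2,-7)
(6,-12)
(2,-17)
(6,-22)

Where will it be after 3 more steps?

First: cycles through 2, 6 every 2 steps. Step 6 lands at position 0 of the cycle → 2.
Second: linear, -5 per step → -37 at step 6.

(2,-37)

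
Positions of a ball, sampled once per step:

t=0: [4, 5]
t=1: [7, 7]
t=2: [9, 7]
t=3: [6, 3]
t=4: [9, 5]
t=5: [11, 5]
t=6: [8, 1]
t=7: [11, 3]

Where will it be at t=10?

The moves between consecutive positions are [+3, +2], [+2, +0], [-3, -4], [+3, +2], [+2, +0], [-3, -4], [+3, +2]; they repeat the 3-cycle [[+3, +2], [+2, +0], [-3, -4]].
step 8: apply [+2, +0] → [13, 3]
step 9: apply [-3, -4] → [10, -1]
step 10: apply [+3, +2] → [13, 1]

[13, 1]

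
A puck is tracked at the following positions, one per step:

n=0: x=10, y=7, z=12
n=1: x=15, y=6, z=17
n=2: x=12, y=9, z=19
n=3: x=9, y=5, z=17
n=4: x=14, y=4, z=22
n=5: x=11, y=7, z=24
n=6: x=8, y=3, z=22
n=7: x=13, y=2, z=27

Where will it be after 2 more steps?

Step-to-step displacements: (+5, -1, +5), (-3, +3, +2), (-3, -4, -2), (+5, -1, +5), (-3, +3, +2), (-3, -4, -2), (+5, -1, +5) — a repeating cycle of length 3.
step 8: apply (-3, +3, +2) → x=10, y=5, z=29
step 9: apply (-3, -4, -2) → x=7, y=1, z=27

x=7, y=1, z=27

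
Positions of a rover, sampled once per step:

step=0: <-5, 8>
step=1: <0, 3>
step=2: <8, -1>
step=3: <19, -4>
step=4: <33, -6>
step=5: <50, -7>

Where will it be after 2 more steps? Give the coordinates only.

First differences are <+5, -5>, <+8, -4>, <+11, -3>, <+14, -2>, <+17, -1>; their common second difference is <+3, +1> (constant acceleration).
step 6: <50, -7> + <+20, +0> → <70, -7>
step 7: <70, -7> + <+23, +1> → <93, -6>

<93, -6>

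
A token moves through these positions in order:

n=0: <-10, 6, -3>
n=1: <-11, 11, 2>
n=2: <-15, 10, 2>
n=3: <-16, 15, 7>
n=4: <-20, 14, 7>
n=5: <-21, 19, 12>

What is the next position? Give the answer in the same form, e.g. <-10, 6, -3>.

<-25, 18, 12>

Differencing gives <-1, +5, +5>, <-4, -1, +0>, <-1, +5, +5>, <-4, -1, +0>, <-1, +5, +5>. This is the pattern <-1, +5, +5>, <-4, -1, +0> repeated.
step 6: apply <-4, -1, +0> → <-25, 18, 12>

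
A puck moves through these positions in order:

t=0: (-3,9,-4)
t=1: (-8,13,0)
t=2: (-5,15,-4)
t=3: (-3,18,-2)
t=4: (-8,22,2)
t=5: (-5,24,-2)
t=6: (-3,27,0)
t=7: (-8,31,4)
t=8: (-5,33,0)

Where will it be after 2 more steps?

Step-to-step displacements: (-5,+4,+4), (+3,+2,-4), (+2,+3,+2), (-5,+4,+4), (+3,+2,-4), (+2,+3,+2), (-5,+4,+4), (+3,+2,-4) — a repeating cycle of length 3.
step 9: apply (+2,+3,+2) → (-3,36,2)
step 10: apply (-5,+4,+4) → (-8,40,6)

(-8,40,6)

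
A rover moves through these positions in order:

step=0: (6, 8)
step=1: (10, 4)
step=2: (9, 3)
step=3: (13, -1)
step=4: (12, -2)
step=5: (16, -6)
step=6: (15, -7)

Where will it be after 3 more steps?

The moves between consecutive positions are (+4, -4), (-1, -1), (+4, -4), (-1, -1), (+4, -4), (-1, -1); they repeat the 2-cycle [(+4, -4), (-1, -1)].
step 7: apply (+4, -4) → (19, -11)
step 8: apply (-1, -1) → (18, -12)
step 9: apply (+4, -4) → (22, -16)

(22, -16)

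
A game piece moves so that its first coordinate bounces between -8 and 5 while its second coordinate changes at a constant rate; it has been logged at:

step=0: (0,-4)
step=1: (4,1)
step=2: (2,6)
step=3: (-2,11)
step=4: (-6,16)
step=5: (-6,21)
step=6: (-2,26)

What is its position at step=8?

The first coordinate reflects between -8 and 5, moving 4 per step.
  step 7: -2 → 2
  step 8: 2 → 4
The second coordinate changes by +5 each step: at step 8 it is 36.

(4,36)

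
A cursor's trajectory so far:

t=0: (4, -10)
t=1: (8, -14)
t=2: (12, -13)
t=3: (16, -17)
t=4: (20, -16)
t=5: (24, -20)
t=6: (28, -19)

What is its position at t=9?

(40, -26)

The moves between consecutive positions are (+4, -4), (+4, +1), (+4, -4), (+4, +1), (+4, -4), (+4, +1); they repeat the 2-cycle [(+4, -4), (+4, +1)].
step 7: apply (+4, -4) → (32, -23)
step 8: apply (+4, +1) → (36, -22)
step 9: apply (+4, -4) → (40, -26)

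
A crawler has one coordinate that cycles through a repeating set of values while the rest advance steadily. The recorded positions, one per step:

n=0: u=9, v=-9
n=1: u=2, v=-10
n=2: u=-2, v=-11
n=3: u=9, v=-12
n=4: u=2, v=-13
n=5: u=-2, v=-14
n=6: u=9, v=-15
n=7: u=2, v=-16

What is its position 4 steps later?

u=-2, v=-20

U: cycles through 9, 2, -2 every 3 steps. Step 11 lands at position 2 of the cycle → -2.
V: linear, -1 per step → -20 at step 11.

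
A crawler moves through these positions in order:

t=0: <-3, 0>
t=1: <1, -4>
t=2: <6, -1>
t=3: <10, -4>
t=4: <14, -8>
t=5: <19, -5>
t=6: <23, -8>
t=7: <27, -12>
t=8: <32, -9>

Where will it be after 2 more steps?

Differencing gives <+4, -4>, <+5, +3>, <+4, -3>, <+4, -4>, <+5, +3>, <+4, -3>, <+4, -4>, <+5, +3>. This is the pattern <+4, -4>, <+5, +3>, <+4, -3> repeated.
step 9: apply <+4, -3> → <36, -12>
step 10: apply <+4, -4> → <40, -16>

<40, -16>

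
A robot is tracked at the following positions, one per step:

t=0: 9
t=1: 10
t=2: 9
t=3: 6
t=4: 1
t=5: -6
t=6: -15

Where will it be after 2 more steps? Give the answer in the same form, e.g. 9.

-39

Successive displacements: +1, -1, -3, -5, -7, -9 — each changes by -2.
step 7: -15 − 11 → -26
step 8: -26 − 13 → -39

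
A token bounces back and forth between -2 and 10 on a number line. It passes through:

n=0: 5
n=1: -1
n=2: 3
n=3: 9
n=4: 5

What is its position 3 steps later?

The value travels 6 per step and bounces off the walls at -2 and 10.
  step 5: 5 → -1
  step 6: -1 → 3
  step 7: 3 → 9

9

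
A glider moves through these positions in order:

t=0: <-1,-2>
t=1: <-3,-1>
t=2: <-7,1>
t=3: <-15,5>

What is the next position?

Consecutive displacements <-2,+1>, <-4,+2>, <-8,+4> scale by a factor of 2 each step.
step 4: <-15,5> + <-16,+8> → <-31,13>

<-31,13>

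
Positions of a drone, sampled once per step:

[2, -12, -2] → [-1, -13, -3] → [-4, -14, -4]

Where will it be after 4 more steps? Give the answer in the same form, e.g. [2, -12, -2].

Constant displacement of [-3, -1, -1] per step.
step 3: [-4, -14, -4] + [-3, -1, -1] → [-7, -15, -5]
step 4: [-7, -15, -5] + [-3, -1, -1] → [-10, -16, -6]
step 5: [-10, -16, -6] + [-3, -1, -1] → [-13, -17, -7]
step 6: [-13, -17, -7] + [-3, -1, -1] → [-16, -18, -8]

[-16, -18, -8]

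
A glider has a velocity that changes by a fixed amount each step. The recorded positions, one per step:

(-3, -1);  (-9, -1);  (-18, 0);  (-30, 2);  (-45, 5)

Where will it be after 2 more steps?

(-84, 14)

Taking differences between consecutive positions: (-6, +0), (-9, +1), (-12, +2), (-15, +3). These grow by (-3, +1) each step.
step 5: (-45, 5) + (-18, +4) → (-63, 9)
step 6: (-63, 9) + (-21, +5) → (-84, 14)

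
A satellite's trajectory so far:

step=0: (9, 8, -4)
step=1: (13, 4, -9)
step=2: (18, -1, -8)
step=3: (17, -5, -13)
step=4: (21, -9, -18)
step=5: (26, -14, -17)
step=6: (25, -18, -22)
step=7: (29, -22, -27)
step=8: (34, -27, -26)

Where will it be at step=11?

Differencing gives (+4, -4, -5), (+5, -5, +1), (-1, -4, -5), (+4, -4, -5), (+5, -5, +1), (-1, -4, -5), (+4, -4, -5), (+5, -5, +1). This is the pattern (+4, -4, -5), (+5, -5, +1), (-1, -4, -5) repeated.
step 9: apply (-1, -4, -5) → (33, -31, -31)
step 10: apply (+4, -4, -5) → (37, -35, -36)
step 11: apply (+5, -5, +1) → (42, -40, -35)

(42, -40, -35)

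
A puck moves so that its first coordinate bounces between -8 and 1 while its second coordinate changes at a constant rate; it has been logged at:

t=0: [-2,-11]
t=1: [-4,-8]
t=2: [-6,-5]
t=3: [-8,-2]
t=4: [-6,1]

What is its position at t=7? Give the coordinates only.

[0,10]

The first coordinate reflects between -8 and 1, moving 2 per step.
  step 5: -6 → -4
  step 6: -4 → -2
  step 7: -2 → 0
The second coordinate changes by +3 each step: at step 7 it is 10.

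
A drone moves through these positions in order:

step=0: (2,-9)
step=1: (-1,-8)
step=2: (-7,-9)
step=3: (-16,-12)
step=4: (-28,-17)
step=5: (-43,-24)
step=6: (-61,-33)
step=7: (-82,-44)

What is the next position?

Successive displacements: (-3,+1), (-6,-1), (-9,-3), (-12,-5), (-15,-7), (-18,-9), (-21,-11) — each changes by (-3,-2).
step 8: (-82,-44) + (-24,-13) → (-106,-57)

(-106,-57)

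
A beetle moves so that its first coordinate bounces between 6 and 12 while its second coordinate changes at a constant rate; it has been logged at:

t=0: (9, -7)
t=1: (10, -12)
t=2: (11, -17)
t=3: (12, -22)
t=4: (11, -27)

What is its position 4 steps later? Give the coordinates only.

(7, -47)

The first coordinate travels 1 per step and bounces off the walls at 6 and 12.
  step 5: 11 → 10
  step 6: 10 → 9
  step 7: 9 → 8
  step 8: 8 → 7
The second coordinate changes by -5 each step: at step 8 it is -47.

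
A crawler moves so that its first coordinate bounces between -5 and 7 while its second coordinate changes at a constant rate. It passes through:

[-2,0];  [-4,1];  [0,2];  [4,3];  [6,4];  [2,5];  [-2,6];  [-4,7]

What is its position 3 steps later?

The first coordinate reflects between -5 and 7, moving 4 per step.
  step 8: -4 → 0
  step 9: 0 → 4
  step 10: 4 → 6
The second coordinate changes by +1 each step: at step 10 it is 10.

[6,10]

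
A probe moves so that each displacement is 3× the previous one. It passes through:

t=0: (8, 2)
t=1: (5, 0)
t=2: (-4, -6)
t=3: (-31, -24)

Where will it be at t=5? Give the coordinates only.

(-355, -240)

Step-to-step displacements: (-3, -2), (-9, -6), (-27, -18); each is 3× the previous.
step 4: (-31, -24) + (-81, -54) → (-112, -78)
step 5: (-112, -78) + (-243, -162) → (-355, -240)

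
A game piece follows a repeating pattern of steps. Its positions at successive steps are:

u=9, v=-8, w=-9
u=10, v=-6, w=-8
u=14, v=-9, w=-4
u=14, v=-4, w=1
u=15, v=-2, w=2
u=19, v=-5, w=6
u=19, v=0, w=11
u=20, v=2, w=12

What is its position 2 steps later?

u=24, v=4, w=21

The moves between consecutive positions are (+1,+2,+1), (+4,-3,+4), (+0,+5,+5), (+1,+2,+1), (+4,-3,+4), (+0,+5,+5), (+1,+2,+1); they repeat the 3-cycle [(+1,+2,+1), (+4,-3,+4), (+0,+5,+5)].
step 8: apply (+4,-3,+4) → u=24, v=-1, w=16
step 9: apply (+0,+5,+5) → u=24, v=4, w=21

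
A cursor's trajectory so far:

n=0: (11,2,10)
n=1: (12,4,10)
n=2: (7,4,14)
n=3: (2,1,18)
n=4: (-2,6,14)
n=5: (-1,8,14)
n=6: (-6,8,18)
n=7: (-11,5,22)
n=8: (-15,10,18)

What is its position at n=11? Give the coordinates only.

(-24,9,26)

Differencing gives (+1,+2,+0), (-5,+0,+4), (-5,-3,+4), (-4,+5,-4), (+1,+2,+0), (-5,+0,+4), (-5,-3,+4), (-4,+5,-4). This is the pattern (+1,+2,+0), (-5,+0,+4), (-5,-3,+4), (-4,+5,-4) repeated.
step 9: apply (+1,+2,+0) → (-14,12,18)
step 10: apply (-5,+0,+4) → (-19,12,22)
step 11: apply (-5,-3,+4) → (-24,9,26)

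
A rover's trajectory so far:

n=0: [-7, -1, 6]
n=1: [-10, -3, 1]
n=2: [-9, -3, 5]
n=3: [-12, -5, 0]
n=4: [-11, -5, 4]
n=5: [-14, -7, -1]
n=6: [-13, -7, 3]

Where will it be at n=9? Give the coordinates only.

The moves between consecutive positions are [-3, -2, -5], [+1, +0, +4], [-3, -2, -5], [+1, +0, +4], [-3, -2, -5], [+1, +0, +4]; they repeat the 2-cycle [[-3, -2, -5], [+1, +0, +4]].
step 7: apply [-3, -2, -5] → [-16, -9, -2]
step 8: apply [+1, +0, +4] → [-15, -9, 2]
step 9: apply [-3, -2, -5] → [-18, -11, -3]

[-18, -11, -3]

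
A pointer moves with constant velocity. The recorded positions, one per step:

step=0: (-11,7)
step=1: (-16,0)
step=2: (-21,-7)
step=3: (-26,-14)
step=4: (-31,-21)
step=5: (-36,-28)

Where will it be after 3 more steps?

Constant displacement of (-5,-7) per step.
step 6: (-36,-28) + (-5,-7) → (-41,-35)
step 7: (-41,-35) + (-5,-7) → (-46,-42)
step 8: (-46,-42) + (-5,-7) → (-51,-49)

(-51,-49)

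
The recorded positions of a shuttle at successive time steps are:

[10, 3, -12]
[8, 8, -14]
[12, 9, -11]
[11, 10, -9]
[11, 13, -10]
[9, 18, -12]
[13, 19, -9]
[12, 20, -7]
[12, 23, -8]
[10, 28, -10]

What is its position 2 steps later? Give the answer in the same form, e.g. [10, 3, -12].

Differencing gives [-2, +5, -2], [+4, +1, +3], [-1, +1, +2], [+0, +3, -1], [-2, +5, -2], [+4, +1, +3], [-1, +1, +2], [+0, +3, -1], [-2, +5, -2]. This is the pattern [-2, +5, -2], [+4, +1, +3], [-1, +1, +2], [+0, +3, -1] repeated.
step 10: apply [+4, +1, +3] → [14, 29, -7]
step 11: apply [-1, +1, +2] → [13, 30, -5]

[13, 30, -5]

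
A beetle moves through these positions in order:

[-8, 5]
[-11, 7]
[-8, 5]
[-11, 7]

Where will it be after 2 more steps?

[-11, 7]

The jumps are [-3, +2], [+3, -2], [-3, +2] — a geometric progression with ratio -1.
step 4: [-11, 7] + [+3, -2] → [-8, 5]
step 5: [-8, 5] + [-3, +2] → [-11, 7]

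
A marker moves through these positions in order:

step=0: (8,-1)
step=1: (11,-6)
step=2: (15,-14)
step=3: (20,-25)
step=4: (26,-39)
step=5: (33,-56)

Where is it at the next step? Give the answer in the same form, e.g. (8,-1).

First differences are (+3,-5), (+4,-8), (+5,-11), (+6,-14), (+7,-17); their common second difference is (+1,-3) (constant acceleration).
step 6: (33,-56) + (+8,-20) → (41,-76)

(41,-76)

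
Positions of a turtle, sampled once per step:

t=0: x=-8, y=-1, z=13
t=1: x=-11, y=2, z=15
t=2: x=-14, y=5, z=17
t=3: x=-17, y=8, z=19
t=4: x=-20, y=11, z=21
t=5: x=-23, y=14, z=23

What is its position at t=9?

Constant displacement of (-3, +3, +2) per step.
step 6: x=-23, y=14, z=23 + (-3, +3, +2) → x=-26, y=17, z=25
step 7: x=-26, y=17, z=25 + (-3, +3, +2) → x=-29, y=20, z=27
step 8: x=-29, y=20, z=27 + (-3, +3, +2) → x=-32, y=23, z=29
step 9: x=-32, y=23, z=29 + (-3, +3, +2) → x=-35, y=26, z=31

x=-35, y=26, z=31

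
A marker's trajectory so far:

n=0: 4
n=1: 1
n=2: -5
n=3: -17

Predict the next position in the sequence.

The jumps are -3, -6, -12 — a geometric progression with ratio 2.
step 4: -17 − 24 → -41

-41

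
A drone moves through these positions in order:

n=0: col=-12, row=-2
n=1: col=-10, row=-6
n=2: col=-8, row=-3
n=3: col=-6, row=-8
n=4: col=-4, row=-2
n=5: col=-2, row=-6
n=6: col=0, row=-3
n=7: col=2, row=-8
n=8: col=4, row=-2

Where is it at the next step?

col=6, row=-6

Col: linear, +2 per step → 6 at step 9.
Row: cycles through -2, -6, -3, -8 every 4 steps. Step 9 lands at position 1 of the cycle → -6.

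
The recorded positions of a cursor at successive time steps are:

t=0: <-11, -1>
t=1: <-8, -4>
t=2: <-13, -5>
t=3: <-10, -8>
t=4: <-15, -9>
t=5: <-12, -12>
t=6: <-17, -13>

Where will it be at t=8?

Differencing gives <+3, -3>, <-5, -1>, <+3, -3>, <-5, -1>, <+3, -3>, <-5, -1>. This is the pattern <+3, -3>, <-5, -1> repeated.
step 7: apply <+3, -3> → <-14, -16>
step 8: apply <-5, -1> → <-19, -17>

<-19, -17>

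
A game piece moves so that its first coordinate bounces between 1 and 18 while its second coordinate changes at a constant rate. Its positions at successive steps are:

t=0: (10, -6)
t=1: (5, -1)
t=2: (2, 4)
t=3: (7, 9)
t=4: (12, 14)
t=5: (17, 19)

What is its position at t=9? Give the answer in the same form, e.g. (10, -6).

The first coordinate reflects between 1 and 18, moving 5 per step.
  step 6: 17 → 14
  step 7: 14 → 9
  step 8: 9 → 4
  step 9: 4 → 3
The second coordinate changes by +5 each step: at step 9 it is 39.

(3, 39)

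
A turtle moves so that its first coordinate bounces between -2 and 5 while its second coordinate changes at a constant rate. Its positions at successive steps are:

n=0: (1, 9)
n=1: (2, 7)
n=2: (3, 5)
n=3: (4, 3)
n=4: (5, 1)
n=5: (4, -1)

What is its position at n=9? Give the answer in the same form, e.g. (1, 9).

The first coordinate reflects between -2 and 5, moving 1 per step.
  step 6: 4 → 3
  step 7: 3 → 2
  step 8: 2 → 1
  step 9: 1 → 0
The second coordinate changes by -2 each step: at step 9 it is -9.

(0, -9)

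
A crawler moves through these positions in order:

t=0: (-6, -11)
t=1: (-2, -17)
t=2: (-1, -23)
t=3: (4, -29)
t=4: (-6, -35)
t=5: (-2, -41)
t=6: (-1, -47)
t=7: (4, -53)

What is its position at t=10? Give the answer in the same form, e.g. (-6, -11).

The first coordinate repeats the cycle [-6, -2, -1, 4] with period 4; step 10 mod 4 = 2, giving -1.
The second coordinate changes by -6 each step, so at step 10 it is -11 + 10·(-6) = -71.

(-1, -71)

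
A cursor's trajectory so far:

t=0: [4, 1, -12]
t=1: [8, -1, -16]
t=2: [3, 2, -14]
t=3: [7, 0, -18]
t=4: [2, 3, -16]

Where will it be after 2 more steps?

[1, 4, -18]

Differencing gives [+4, -2, -4], [-5, +3, +2], [+4, -2, -4], [-5, +3, +2]. This is the pattern [+4, -2, -4], [-5, +3, +2] repeated.
step 5: apply [+4, -2, -4] → [6, 1, -20]
step 6: apply [-5, +3, +2] → [1, 4, -18]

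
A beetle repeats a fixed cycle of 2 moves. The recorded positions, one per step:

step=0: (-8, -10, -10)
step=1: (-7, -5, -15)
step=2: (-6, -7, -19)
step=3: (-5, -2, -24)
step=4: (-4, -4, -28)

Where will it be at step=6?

(-2, -1, -37)

Step-to-step displacements: (+1, +5, -5), (+1, -2, -4), (+1, +5, -5), (+1, -2, -4) — a repeating cycle of length 2.
step 5: apply (+1, +5, -5) → (-3, 1, -33)
step 6: apply (+1, -2, -4) → (-2, -1, -37)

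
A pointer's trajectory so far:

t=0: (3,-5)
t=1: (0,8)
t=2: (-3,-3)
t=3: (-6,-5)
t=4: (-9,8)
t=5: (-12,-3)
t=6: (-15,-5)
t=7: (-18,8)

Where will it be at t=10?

First: linear, -3 per step → -27 at step 10.
Second: cycles through -5, 8, -3 every 3 steps. Step 10 lands at position 1 of the cycle → 8.

(-27,8)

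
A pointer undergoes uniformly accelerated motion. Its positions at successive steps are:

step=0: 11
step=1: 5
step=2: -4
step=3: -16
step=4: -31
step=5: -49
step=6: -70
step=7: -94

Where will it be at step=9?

Taking differences between consecutive positions: -6, -9, -12, -15, -18, -21, -24. These grow by -3 each step.
step 8: -94 − 27 → -121
step 9: -121 − 30 → -151

-151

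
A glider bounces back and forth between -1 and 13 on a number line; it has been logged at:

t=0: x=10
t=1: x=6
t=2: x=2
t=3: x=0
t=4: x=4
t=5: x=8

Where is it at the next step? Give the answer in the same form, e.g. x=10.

The value reflects between -1 and 13, moving 4 per step.
  step 6: 8 → 12

x=12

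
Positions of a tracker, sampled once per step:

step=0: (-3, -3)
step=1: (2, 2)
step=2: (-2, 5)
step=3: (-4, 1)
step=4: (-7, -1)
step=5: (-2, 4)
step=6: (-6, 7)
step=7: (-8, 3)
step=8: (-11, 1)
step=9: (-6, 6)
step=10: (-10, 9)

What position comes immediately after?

Differencing gives (+5, +5), (-4, +3), (-2, -4), (-3, -2), (+5, +5), (-4, +3), (-2, -4), (-3, -2), (+5, +5), (-4, +3). This is the pattern (+5, +5), (-4, +3), (-2, -4), (-3, -2) repeated.
step 11: apply (-2, -4) → (-12, 5)

(-12, 5)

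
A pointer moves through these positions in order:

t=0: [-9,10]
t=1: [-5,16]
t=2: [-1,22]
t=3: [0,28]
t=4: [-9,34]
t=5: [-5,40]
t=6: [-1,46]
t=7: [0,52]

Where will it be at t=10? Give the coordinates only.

The first coordinate repeats the cycle [-9, -5, -1, 0] with period 4; step 10 mod 4 = 2, giving -1.
The second coordinate changes by +6 each step, so at step 10 it is 10 + 10·(6) = 70.

[-1,70]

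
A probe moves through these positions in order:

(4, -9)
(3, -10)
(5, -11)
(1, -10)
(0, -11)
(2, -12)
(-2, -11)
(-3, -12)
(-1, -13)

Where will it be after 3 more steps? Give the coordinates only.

(-4, -14)

Differencing gives (-1, -1), (+2, -1), (-4, +1), (-1, -1), (+2, -1), (-4, +1), (-1, -1), (+2, -1). This is the pattern (-1, -1), (+2, -1), (-4, +1) repeated.
step 9: apply (-4, +1) → (-5, -12)
step 10: apply (-1, -1) → (-6, -13)
step 11: apply (+2, -1) → (-4, -14)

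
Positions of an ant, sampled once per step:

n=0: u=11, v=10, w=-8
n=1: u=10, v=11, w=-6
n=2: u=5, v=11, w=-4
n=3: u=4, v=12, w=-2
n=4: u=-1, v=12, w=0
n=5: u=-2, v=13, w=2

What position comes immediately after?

u=-7, v=13, w=4

Step-to-step displacements: (-1, +1, +2), (-5, +0, +2), (-1, +1, +2), (-5, +0, +2), (-1, +1, +2) — a repeating cycle of length 2.
step 6: apply (-5, +0, +2) → u=-7, v=13, w=4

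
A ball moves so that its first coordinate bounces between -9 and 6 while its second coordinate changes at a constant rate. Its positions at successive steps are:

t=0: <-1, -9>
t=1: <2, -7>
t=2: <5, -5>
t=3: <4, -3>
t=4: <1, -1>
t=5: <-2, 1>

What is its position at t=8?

<-7, 7>

The first coordinate reflects between -9 and 6, moving 3 per step.
  step 6: -2 → -5
  step 7: -5 → -8
  step 8: -8 → -7
The second coordinate changes by +2 each step: at step 8 it is 7.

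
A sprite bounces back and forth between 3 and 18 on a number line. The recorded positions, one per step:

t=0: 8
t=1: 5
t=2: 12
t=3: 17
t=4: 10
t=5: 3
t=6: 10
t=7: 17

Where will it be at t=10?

8

The value reflects between 3 and 18, moving 7 per step.
  step 8: 17 → 12
  step 9: 12 → 5
  step 10: 5 → 8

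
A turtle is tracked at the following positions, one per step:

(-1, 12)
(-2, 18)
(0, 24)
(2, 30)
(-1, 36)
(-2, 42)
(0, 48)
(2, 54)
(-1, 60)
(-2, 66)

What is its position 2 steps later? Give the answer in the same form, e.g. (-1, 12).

(2, 78)

The first coordinate repeats the cycle [-1, -2, 0, 2] with period 4; step 11 mod 4 = 3, giving 2.
The second coordinate changes by +6 each step, so at step 11 it is 12 + 11·(6) = 78.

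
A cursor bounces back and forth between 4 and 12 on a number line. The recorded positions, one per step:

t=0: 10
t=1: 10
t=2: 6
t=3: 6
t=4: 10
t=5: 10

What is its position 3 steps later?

The value travels 4 per step and bounces off the walls at 4 and 12.
  step 6: 10 → 6
  step 7: 6 → 6
  step 8: 6 → 10

10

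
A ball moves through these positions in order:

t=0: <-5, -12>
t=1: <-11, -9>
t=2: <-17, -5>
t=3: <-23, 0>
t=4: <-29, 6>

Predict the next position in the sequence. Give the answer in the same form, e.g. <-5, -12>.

Taking differences between consecutive positions: <-6, +3>, <-6, +4>, <-6, +5>, <-6, +6>. These grow by <+0, +1> each step.
step 5: <-29, 6> + <-6, +7> → <-35, 13>

<-35, 13>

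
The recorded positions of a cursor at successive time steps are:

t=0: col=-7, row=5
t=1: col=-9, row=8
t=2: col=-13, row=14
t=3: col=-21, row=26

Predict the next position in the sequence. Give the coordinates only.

col=-37, row=50

The jumps are (-2,+3), (-4,+6), (-8,+12) — a geometric progression with ratio 2.
step 4: col=-21, row=26 + (-16,+24) → col=-37, row=50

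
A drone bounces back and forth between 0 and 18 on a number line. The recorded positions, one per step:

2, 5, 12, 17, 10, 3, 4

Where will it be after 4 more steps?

The value travels 7 per step and bounces off the walls at 0 and 18.
  step 7: 4 → 11
  step 8: 11 → 18
  step 9: 18 → 11
  step 10: 11 → 4

4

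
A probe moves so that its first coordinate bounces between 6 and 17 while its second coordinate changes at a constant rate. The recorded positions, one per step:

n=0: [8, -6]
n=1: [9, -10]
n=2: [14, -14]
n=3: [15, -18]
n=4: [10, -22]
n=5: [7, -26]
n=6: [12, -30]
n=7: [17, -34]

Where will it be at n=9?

The first coordinate reflects between 6 and 17, moving 5 per step.
  step 8: 17 → 12
  step 9: 12 → 7
The second coordinate changes by -4 each step: at step 9 it is -42.

[7, -42]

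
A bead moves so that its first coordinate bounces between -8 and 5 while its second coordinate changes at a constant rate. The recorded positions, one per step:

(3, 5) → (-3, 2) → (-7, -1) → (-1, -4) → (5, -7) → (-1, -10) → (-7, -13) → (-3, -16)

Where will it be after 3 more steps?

(-5, -25)

The first coordinate travels 6 per step and bounces off the walls at -8 and 5.
  step 8: -3 → 3
  step 9: 3 → 1
  step 10: 1 → -5
The second coordinate changes by -3 each step: at step 10 it is -25.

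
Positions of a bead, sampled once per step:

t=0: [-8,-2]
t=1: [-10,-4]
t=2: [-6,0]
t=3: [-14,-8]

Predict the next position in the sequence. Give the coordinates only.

Step-to-step displacements: [-2,-2], [+4,+4], [-8,-8]; each is -2× the previous.
step 4: [-14,-8] + [+16,+16] → [2,8]

[2,8]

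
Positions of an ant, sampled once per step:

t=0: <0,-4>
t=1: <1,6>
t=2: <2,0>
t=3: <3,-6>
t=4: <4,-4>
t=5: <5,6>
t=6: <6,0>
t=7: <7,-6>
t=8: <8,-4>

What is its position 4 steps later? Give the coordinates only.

The first coordinate changes by +1 each step, so at step 12 it is 0 + 12·(1) = 12.
The second coordinate repeats the cycle [-4, 6, 0, -6] with period 4; step 12 mod 4 = 0, giving -4.

<12,-4>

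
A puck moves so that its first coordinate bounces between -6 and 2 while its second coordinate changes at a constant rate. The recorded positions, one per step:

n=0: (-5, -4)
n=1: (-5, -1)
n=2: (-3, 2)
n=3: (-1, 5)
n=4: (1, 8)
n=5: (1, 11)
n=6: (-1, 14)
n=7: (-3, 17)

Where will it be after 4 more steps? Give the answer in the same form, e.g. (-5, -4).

(-1, 29)

The first coordinate reflects between -6 and 2, moving 2 per step.
  step 8: -3 → -5
  step 9: -5 → -5
  step 10: -5 → -3
  step 11: -3 → -1
The second coordinate changes by +3 each step: at step 11 it is 29.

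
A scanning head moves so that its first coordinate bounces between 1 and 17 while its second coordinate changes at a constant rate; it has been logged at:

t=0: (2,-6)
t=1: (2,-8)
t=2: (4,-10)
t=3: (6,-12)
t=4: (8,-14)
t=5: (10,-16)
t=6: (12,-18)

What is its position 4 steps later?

(14,-26)

The first coordinate reflects between 1 and 17, moving 2 per step.
  step 7: 12 → 14
  step 8: 14 → 16
  step 9: 16 → 16
  step 10: 16 → 14
The second coordinate changes by -2 each step: at step 10 it is -26.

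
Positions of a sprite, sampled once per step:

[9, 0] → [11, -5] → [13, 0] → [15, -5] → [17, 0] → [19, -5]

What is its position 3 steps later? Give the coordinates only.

[25, 0]

The first coordinate changes by +2 each step, so at step 8 it is 9 + 8·(2) = 25.
The second coordinate repeats the cycle [0, -5] with period 2; step 8 mod 2 = 0, giving 0.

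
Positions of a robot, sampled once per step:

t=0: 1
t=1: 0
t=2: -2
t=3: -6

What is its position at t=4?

-14

Step-to-step displacements: -1, -2, -4; each is 2× the previous.
step 4: -6 − 8 → -14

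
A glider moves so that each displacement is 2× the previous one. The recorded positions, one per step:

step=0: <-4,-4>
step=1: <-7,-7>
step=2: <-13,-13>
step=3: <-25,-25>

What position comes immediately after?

<-49,-49>

The jumps are <-3,-3>, <-6,-6>, <-12,-12> — a geometric progression with ratio 2.
step 4: <-25,-25> + <-24,-24> → <-49,-49>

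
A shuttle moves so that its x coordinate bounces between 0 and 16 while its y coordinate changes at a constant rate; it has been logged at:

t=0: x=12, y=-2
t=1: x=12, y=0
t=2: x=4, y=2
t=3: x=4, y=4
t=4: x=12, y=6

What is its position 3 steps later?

The x coordinate reflects between 0 and 16, moving 8 per step.
  step 5: 12 → 12
  step 6: 12 → 4
  step 7: 4 → 4
The y coordinate changes by +2 each step: at step 7 it is 12.

x=4, y=12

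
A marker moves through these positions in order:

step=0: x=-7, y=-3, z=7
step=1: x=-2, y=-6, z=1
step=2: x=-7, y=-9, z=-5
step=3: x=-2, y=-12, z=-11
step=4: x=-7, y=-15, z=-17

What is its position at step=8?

x=-7, y=-27, z=-41

The x coordinate repeats the cycle [-7, -2] with period 2; step 8 mod 2 = 0, giving -7.
The y coordinate changes by -3 each step, so at step 8 it is -3 + 8·(-3) = -27.
The z coordinate changes by -6 each step, so at step 8 it is 7 + 8·(-6) = -41.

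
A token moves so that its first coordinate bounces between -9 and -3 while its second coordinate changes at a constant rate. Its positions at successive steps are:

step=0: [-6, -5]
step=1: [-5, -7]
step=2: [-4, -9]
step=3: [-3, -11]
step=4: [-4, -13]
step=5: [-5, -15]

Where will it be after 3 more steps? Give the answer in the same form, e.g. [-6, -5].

[-8, -21]

The first coordinate reflects between -9 and -3, moving 1 per step.
  step 6: -5 → -6
  step 7: -6 → -7
  step 8: -7 → -8
The second coordinate changes by -2 each step: at step 8 it is -21.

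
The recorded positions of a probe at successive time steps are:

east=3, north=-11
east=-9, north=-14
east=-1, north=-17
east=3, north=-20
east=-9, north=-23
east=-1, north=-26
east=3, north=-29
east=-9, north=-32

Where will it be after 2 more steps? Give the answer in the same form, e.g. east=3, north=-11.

The east coordinate repeats the cycle [3, -9, -1] with period 3; step 9 mod 3 = 0, giving 3.
The north coordinate changes by -3 each step, so at step 9 it is -11 + 9·(-3) = -38.

east=3, north=-38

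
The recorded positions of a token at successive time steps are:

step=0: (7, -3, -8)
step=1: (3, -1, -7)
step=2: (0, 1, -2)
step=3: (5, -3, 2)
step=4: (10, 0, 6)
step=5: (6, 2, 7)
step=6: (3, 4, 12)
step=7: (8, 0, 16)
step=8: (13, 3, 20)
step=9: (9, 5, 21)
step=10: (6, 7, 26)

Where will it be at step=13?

The moves between consecutive positions are (-4, +2, +1), (-3, +2, +5), (+5, -4, +4), (+5, +3, +4), (-4, +2, +1), (-3, +2, +5), (+5, -4, +4), (+5, +3, +4), (-4, +2, +1), (-3, +2, +5); they repeat the 4-cycle [(-4, +2, +1), (-3, +2, +5), (+5, -4, +4), (+5, +3, +4)].
step 11: apply (+5, -4, +4) → (11, 3, 30)
step 12: apply (+5, +3, +4) → (16, 6, 34)
step 13: apply (-4, +2, +1) → (12, 8, 35)

(12, 8, 35)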